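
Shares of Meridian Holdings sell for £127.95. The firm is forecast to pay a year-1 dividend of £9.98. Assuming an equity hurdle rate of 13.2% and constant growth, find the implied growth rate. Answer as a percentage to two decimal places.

5.40%

From P₀ = D₁/(r − g), the implied growth is g = r − D₁/P₀.
g = 0.132 − 9.98/127.95 = 0.132 − 0.07800 = 0.05400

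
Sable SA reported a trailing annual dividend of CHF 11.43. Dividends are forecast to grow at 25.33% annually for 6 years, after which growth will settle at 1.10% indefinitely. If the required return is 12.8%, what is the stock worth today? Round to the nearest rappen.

Two-stage DDM. Project D₁…D_6 at 0.2533, terminal growth 0.011, discount at r = 0.128.
D_1 = 14.3252
D_2 = 17.9538
D_3 = 22.5015
D_4 = 28.2011
D_5 = 35.3445
D_6 = 44.2972
Terminal value at t=6: TV = D_7/(r−g) = 44.7845/(0.128−0.011) = 382.7734
P₀ = 14.3252/(1+0.128)^1 + 17.9538/(1+0.128)^2 + 22.5015/(1+0.128)^3 + 28.2011/(1+0.128)^4 + 35.3445/(1+0.128)^5 + 44.2972/(1+0.128)^6 + 382.7734/(1+0.128)^6 = 286.5832

CHF 286.58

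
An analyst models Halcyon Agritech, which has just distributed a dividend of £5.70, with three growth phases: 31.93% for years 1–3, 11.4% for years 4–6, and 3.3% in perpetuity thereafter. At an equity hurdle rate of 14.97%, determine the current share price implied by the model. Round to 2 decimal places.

£116.28

Three-stage DDM. Project D₁…D_6; terminal Gordon value at t=6 with g = 0.033; discount at r = 0.1497.
D_1 = 7.5200
D_2 = 9.9211
D_3 = 13.0890
D_4 = 14.5811
D_5 = 16.2434
D_6 = 18.0951
TV_6 = 18.6922/(0.1497−0.033) = 160.1735
P₀ = Σ Dₜ/(1+r)ᵗ + TV_6/(1+r)^6 = 116.2826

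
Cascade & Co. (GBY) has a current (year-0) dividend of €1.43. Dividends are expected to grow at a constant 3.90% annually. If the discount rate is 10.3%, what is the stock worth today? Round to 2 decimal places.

€23.22

Gordon growth model: P₀ = D₁/(r − g). D₁ = 1.43 × (1 + 0.039) = 1.4858.
P₀ = 1.4858 / (0.103 − 0.039) = 1.4858 / 0.064 = 23.2152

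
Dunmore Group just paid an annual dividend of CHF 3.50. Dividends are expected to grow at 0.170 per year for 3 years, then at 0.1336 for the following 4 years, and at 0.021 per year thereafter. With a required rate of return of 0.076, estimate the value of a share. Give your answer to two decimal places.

Three-stage DDM. Project D₁…D_7; terminal Gordon value at t=7 with g = 0.021; discount at r = 0.076.
D_1 = 4.0950
D_2 = 4.7911
D_3 = 5.6056
D_4 = 6.3546
D_5 = 7.2035
D_6 = 8.1659
D_7 = 9.2569
TV_7 = 9.4513/(0.076−0.021) = 171.8415
P₀ = Σ Dₜ/(1+r)ᵗ + TV_7/(1+r)^7 = 135.8903

CHF 135.89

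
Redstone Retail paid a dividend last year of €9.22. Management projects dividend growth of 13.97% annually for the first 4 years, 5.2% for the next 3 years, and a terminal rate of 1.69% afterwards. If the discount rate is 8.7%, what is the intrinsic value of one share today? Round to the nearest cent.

€219.41

Three-stage DDM. Project D₁…D_7; terminal Gordon value at t=7 with g = 0.0169; discount at r = 0.087.
D_1 = 10.5080
D_2 = 11.9760
D_3 = 13.6491
D_4 = 15.5558
D_5 = 16.3647
D_6 = 17.2157
D_7 = 18.1109
TV_7 = 18.4170/(0.087−0.0169) = 262.7245
P₀ = Σ Dₜ/(1+r)ᵗ + TV_7/(1+r)^7 = 219.4111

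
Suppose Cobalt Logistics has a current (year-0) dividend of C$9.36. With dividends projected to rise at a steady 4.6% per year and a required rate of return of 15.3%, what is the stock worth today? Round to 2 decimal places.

C$91.50

Gordon growth model: P₀ = D₁/(r − g). D₁ = 9.36 × (1 + 0.046) = 9.7906.
P₀ = 9.7906 / (0.153 − 0.046) = 9.7906 / 0.107 = 91.5006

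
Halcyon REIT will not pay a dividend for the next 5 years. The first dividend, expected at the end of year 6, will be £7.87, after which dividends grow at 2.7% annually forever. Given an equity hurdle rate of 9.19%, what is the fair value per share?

£78.13

Deferred-dividend DDM. At t=5 the remaining stream is a growing perpetuity with first payment D_6 = 7.87.
V_5 = D_6/(r−g) = 7.87/(0.0919−0.027) = 121.2635
P₀ = V_5/(1+r)^5 = 121.2635/(1+0.0919)^5 = 78.1296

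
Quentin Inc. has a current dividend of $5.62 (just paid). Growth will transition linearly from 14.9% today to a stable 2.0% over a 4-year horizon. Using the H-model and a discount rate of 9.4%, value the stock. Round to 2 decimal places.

$97.06

H-model: P₀ = D₀[(1+g_L) + H(g_S−g_L)]/(r−g_L), with H = 4/2 = 2.
P₀ = 5.62 × [(1+0.02) + 2×(0.149−0.02)] / (0.094−0.02)
   = 5.62 × 1.2780 / 0.074 = 97.0589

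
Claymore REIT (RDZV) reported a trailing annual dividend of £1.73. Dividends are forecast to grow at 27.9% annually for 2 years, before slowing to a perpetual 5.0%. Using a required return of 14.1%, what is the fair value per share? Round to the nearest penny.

Two-stage DDM. Project D₁…D_2 at 0.279, terminal growth 0.05, discount at r = 0.141.
D_1 = 2.2127
D_2 = 2.8300
Terminal value at t=2: TV = D_3/(r−g) = 2.9715/(0.141−0.05) = 32.6539
P₀ = 2.2127/(1+0.141)^1 + 2.8300/(1+0.141)^2 + 32.6539/(1+0.141)^2 = 29.1951

£29.20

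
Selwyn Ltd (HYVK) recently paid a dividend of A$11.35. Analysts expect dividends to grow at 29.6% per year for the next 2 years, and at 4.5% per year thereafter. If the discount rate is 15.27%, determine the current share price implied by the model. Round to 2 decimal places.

Two-stage DDM. Project D₁…D_2 at 0.296, terminal growth 0.045, discount at r = 0.1527.
D_1 = 14.7096
D_2 = 19.0636
Terminal value at t=2: TV = D_3/(r−g) = 19.9215/(0.1527−0.045) = 184.9722
P₀ = 14.7096/(1+0.1527)^1 + 19.0636/(1+0.1527)^2 + 184.9722/(1+0.1527)^2 = 166.3195

A$166.32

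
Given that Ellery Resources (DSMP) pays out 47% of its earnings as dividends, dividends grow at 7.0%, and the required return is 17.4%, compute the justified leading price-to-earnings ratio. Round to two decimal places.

4.52

Justified leading P/E = b/(r−g) = 0.47/(0.174−0.07) = 4.5192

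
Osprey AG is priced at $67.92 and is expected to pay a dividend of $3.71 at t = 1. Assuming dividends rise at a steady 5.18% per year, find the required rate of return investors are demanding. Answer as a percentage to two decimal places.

Rearranging the constant-growth DDM: r = D₁/P₀ + g.
r = 3.7100 / 67.92 + 0.0518 = 0.05462 + 0.0518 = 0.10642

10.64%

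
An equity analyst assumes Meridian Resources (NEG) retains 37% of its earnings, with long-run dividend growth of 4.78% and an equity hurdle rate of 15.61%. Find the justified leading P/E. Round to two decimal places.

Payout ratio b = 1 − 0.37 = 0.63.
Justified leading P/E = b/(r−g) = 0.63/(0.1561−0.0478) = 5.8172

5.82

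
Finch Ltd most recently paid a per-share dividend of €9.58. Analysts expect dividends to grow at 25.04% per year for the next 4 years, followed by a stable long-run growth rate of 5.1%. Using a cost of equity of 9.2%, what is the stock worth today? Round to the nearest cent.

Two-stage DDM. Project D₁…D_4 at 0.2504, terminal growth 0.051, discount at r = 0.092.
D_1 = 11.9788
D_2 = 14.9783
D_3 = 18.7289
D_4 = 23.4186
Terminal value at t=4: TV = D_5/(r−g) = 24.6130/(0.092−0.051) = 600.3164
P₀ = 11.9788/(1+0.092)^1 + 14.9783/(1+0.092)^2 + 18.7289/(1+0.092)^3 + 23.4186/(1+0.092)^4 + 600.3164/(1+0.092)^4 = 476.5547

€476.55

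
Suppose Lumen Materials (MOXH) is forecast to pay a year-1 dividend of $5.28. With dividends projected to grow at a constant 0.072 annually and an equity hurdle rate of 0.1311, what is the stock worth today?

Gordon growth model: P₀ = D₁/(r − g), with D₁ = 5.28 given directly.
P₀ = 5.2800 / (0.1311 − 0.072) = 5.2800 / 0.0591 = 89.3401

$89.34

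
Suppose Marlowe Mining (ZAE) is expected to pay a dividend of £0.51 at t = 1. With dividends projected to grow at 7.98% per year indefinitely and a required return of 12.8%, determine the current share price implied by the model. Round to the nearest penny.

Gordon growth model: P₀ = D₁/(r − g), with D₁ = 0.51 given directly.
P₀ = 0.5100 / (0.128 − 0.0798) = 0.5100 / 0.0482 = 10.5809

£10.58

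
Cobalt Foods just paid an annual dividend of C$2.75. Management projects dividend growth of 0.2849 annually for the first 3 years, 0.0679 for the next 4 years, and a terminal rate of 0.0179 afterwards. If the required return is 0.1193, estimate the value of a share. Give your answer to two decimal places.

C$60.36

Three-stage DDM. Project D₁…D_7; terminal Gordon value at t=7 with g = 0.0179; discount at r = 0.1193.
D_1 = 3.5335
D_2 = 4.5402
D_3 = 5.8337
D_4 = 6.2298
D_5 = 6.6528
D_6 = 7.1045
D_7 = 7.5869
TV_7 = 7.7227/(0.1193−0.0179) = 76.1606
P₀ = Σ Dₜ/(1+r)ᵗ + TV_7/(1+r)^7 = 60.3588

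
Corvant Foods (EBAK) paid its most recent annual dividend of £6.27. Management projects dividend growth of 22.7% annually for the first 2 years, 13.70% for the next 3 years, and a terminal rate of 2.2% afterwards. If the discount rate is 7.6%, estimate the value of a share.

£224.71

Three-stage DDM. Project D₁…D_5; terminal Gordon value at t=5 with g = 0.022; discount at r = 0.076.
D_1 = 7.6933
D_2 = 9.4397
D_3 = 10.7329
D_4 = 12.2033
D_5 = 13.8752
TV_5 = 14.1804/(0.076−0.022) = 262.6003
P₀ = Σ Dₜ/(1+r)ᵗ + TV_5/(1+r)^5 = 224.7107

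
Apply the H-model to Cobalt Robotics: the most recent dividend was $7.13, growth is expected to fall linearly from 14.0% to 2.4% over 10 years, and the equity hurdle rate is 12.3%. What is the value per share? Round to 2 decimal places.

H-model: P₀ = D₀[(1+g_L) + H(g_S−g_L)]/(r−g_L), with H = 10/2 = 5.
P₀ = 7.13 × [(1+0.024) + 5×(0.14−0.024)] / (0.123−0.024)
   = 7.13 × 1.6040 / 0.099 = 115.5204

$115.52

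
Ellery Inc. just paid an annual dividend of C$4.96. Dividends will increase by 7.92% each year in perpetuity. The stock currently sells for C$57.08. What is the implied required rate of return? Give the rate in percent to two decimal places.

17.30%

Rearranging the constant-growth DDM: r = D₁/P₀ + g.
D₁ = 4.96 × (1 + 0.0792) = 5.3528.
r = 5.3528 / 57.08 + 0.0792 = 0.09378 + 0.0792 = 0.17298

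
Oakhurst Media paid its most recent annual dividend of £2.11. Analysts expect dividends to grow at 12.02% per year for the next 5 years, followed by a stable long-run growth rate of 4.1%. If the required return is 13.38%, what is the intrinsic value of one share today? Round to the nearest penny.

Two-stage DDM. Project D₁…D_5 at 0.1202, terminal growth 0.041, discount at r = 0.1338.
D_1 = 2.3636
D_2 = 2.6477
D_3 = 2.9660
D_4 = 3.3225
D_5 = 3.7219
Terminal value at t=5: TV = D_6/(r−g) = 3.8745/(0.1338−0.041) = 41.7506
P₀ = 2.3636/(1+0.1338)^1 + 2.6477/(1+0.1338)^2 + 2.9660/(1+0.1338)^3 + 3.3225/(1+0.1338)^4 + 3.7219/(1+0.1338)^5 + 41.7506/(1+0.1338)^5 = 32.4597

£32.46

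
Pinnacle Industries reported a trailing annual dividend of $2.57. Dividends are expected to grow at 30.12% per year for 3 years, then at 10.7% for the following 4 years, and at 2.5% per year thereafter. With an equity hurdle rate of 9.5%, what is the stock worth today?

$94.68

Three-stage DDM. Project D₁…D_7; terminal Gordon value at t=7 with g = 0.025; discount at r = 0.095.
D_1 = 3.3441
D_2 = 4.3513
D_3 = 5.6619
D_4 = 6.2678
D_5 = 6.9384
D_6 = 7.6808
D_7 = 8.5027
TV_7 = 8.7152/(0.095−0.025) = 124.5035
P₀ = Σ Dₜ/(1+r)ᵗ + TV_7/(1+r)^7 = 94.6833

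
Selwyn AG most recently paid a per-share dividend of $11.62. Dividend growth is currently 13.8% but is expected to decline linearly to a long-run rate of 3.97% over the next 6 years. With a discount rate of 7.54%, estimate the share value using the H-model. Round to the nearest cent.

$434.40

H-model: P₀ = D₀[(1+g_L) + H(g_S−g_L)]/(r−g_L), with H = 6/2 = 3.
P₀ = 11.62 × [(1+0.0397) + 3×(0.138−0.0397)] / (0.0754−0.0397)
   = 11.62 × 1.3346 / 0.0357 = 434.3992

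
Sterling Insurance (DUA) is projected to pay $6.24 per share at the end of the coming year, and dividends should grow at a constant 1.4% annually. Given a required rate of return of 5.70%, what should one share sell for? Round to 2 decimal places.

$145.12

Gordon growth model: P₀ = D₁/(r − g), with D₁ = 6.24 given directly.
P₀ = 6.2400 / (0.057 − 0.014) = 6.2400 / 0.043 = 145.1163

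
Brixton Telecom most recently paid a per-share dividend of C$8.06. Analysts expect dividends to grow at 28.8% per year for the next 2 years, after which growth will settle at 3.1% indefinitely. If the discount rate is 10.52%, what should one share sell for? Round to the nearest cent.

C$172.44

Two-stage DDM. Project D₁…D_2 at 0.288, terminal growth 0.031, discount at r = 0.1052.
D_1 = 10.3813
D_2 = 13.3711
Terminal value at t=2: TV = D_3/(r−g) = 13.7856/(0.1052−0.031) = 185.7897
P₀ = 10.3813/(1+0.1052)^1 + 13.3711/(1+0.1052)^2 + 185.7897/(1+0.1052)^2 = 172.4436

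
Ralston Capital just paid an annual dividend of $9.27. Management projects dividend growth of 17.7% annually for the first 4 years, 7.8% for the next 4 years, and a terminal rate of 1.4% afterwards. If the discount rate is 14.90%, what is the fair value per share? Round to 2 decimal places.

Three-stage DDM. Project D₁…D_8; terminal Gordon value at t=8 with g = 0.014; discount at r = 0.149.
D_1 = 10.9108
D_2 = 12.8420
D_3 = 15.1150
D_4 = 17.7904
D_5 = 19.1780
D_6 = 20.6739
D_7 = 22.2865
D_8 = 24.0248
TV_8 = 24.3612/(0.149−0.014) = 180.4533
P₀ = Σ Dₜ/(1+r)ᵗ + TV_8/(1+r)^8 = 133.6965

$133.70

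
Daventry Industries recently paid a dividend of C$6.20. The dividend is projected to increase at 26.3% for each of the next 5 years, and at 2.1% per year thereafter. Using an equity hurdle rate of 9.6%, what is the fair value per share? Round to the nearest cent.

Two-stage DDM. Project D₁…D_5 at 0.263, terminal growth 0.021, discount at r = 0.096.
D_1 = 7.8306
D_2 = 9.8900
D_3 = 12.4911
D_4 = 15.7763
D_5 = 19.9255
Terminal value at t=5: TV = D_6/(r−g) = 20.3439/(0.096−0.021) = 271.2520
P₀ = 7.8306/(1+0.096)^1 + 9.8900/(1+0.096)^2 + 12.4911/(1+0.096)^3 + 15.7763/(1+0.096)^4 + 19.9255/(1+0.096)^5 + 271.2520/(1+0.096)^5 = 219.9213

C$219.92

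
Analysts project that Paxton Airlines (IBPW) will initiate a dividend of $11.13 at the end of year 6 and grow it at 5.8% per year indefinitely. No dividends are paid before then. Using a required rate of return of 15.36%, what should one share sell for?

$56.99

Deferred-dividend DDM. At t=5 the remaining stream is a growing perpetuity with first payment D_6 = 11.13.
V_5 = D_6/(r−g) = 11.13/(0.1536−0.058) = 116.4226
P₀ = V_5/(1+r)^5 = 116.4226/(1+0.1536)^5 = 56.9851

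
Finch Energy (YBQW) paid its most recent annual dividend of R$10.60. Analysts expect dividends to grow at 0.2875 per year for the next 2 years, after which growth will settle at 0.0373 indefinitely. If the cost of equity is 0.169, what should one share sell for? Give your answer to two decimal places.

R$125.80

Two-stage DDM. Project D₁…D_2 at 0.2875, terminal growth 0.0373, discount at r = 0.169.
D_1 = 13.6475
D_2 = 17.5712
Terminal value at t=2: TV = D_3/(r−g) = 18.2266/(0.169−0.0373) = 138.3945
P₀ = 13.6475/(1+0.169)^1 + 17.5712/(1+0.169)^2 + 138.3945/(1+0.169)^2 = 125.8046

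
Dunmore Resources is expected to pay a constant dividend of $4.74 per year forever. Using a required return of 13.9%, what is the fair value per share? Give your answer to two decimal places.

Zero-growth DDM (perpetuity): P₀ = D/r = 4.74 / 0.139 = 34.1007

$34.10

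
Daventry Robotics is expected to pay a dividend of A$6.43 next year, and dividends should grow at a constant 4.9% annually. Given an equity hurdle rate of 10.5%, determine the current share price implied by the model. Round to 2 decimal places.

A$114.82

Gordon growth model: P₀ = D₁/(r − g), with D₁ = 6.43 given directly.
P₀ = 6.4300 / (0.105 − 0.049) = 6.4300 / 0.056 = 114.8214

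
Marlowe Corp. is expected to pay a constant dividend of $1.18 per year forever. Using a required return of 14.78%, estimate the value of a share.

Zero-growth DDM (perpetuity): P₀ = D/r = 1.18 / 0.1478 = 7.9838

$7.98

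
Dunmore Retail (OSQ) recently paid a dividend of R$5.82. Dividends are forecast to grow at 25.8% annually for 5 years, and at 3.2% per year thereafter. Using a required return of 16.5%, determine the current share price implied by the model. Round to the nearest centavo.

Two-stage DDM. Project D₁…D_5 at 0.258, terminal growth 0.032, discount at r = 0.165.
D_1 = 7.3216
D_2 = 9.2105
D_3 = 11.5868
D_4 = 14.5762
D_5 = 18.3369
Terminal value at t=5: TV = D_6/(r−g) = 18.9237/(0.165−0.032) = 142.2834
P₀ = 7.3216/(1+0.165)^1 + 9.2105/(1+0.165)^2 + 11.5868/(1+0.165)^3 + 14.5762/(1+0.165)^4 + 18.3369/(1+0.165)^5 + 142.2834/(1+0.165)^5 = 103.1583

R$103.16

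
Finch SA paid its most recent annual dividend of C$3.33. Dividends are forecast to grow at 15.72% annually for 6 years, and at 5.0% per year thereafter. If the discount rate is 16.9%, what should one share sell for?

C$46.93

Two-stage DDM. Project D₁…D_6 at 0.1572, terminal growth 0.05, discount at r = 0.169.
D_1 = 3.8535
D_2 = 4.4592
D_3 = 5.1602
D_4 = 5.9714
D_5 = 6.9101
D_6 = 7.9964
Terminal value at t=6: TV = D_7/(r−g) = 8.3962/(0.169−0.05) = 70.5565
P₀ = 3.8535/(1+0.169)^1 + 4.4592/(1+0.169)^2 + 5.1602/(1+0.169)^3 + 5.9714/(1+0.169)^4 + 6.9101/(1+0.169)^5 + 7.9964/(1+0.169)^6 + 70.5565/(1+0.169)^6 = 46.9330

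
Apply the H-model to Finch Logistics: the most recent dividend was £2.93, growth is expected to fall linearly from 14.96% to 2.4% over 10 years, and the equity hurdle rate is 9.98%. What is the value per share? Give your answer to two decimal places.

H-model: P₀ = D₀[(1+g_L) + H(g_S−g_L)]/(r−g_L), with H = 10/2 = 5.
P₀ = 2.93 × [(1+0.024) + 5×(0.1496−0.024)] / (0.0998−0.024)
   = 2.93 × 1.6520 / 0.0758 = 63.8570

£63.86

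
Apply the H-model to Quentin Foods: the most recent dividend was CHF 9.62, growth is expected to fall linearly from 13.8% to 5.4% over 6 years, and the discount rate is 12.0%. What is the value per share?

H-model: P₀ = D₀[(1+g_L) + H(g_S−g_L)]/(r−g_L), with H = 6/2 = 3.
P₀ = 9.62 × [(1+0.054) + 3×(0.138−0.054)] / (0.12−0.054)
   = 9.62 × 1.3060 / 0.066 = 190.3594

CHF 190.36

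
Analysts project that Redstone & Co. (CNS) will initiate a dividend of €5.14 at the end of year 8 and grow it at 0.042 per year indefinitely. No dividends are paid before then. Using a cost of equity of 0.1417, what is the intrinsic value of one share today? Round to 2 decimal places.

Deferred-dividend DDM. At t=7 the remaining stream is a growing perpetuity with first payment D_8 = 5.14.
V_7 = D_8/(r−g) = 5.14/(0.1417−0.042) = 51.5547
P₀ = V_7/(1+r)^7 = 51.5547/(1+0.1417)^7 = 20.3894

€20.39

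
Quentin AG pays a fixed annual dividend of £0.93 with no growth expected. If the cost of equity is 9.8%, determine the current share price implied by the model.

£9.49

Zero-growth DDM (perpetuity): P₀ = D/r = 0.93 / 0.098 = 9.4898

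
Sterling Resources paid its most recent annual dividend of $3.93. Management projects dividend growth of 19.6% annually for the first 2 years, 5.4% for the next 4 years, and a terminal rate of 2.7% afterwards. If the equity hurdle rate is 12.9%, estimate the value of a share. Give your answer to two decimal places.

Three-stage DDM. Project D₁…D_6; terminal Gordon value at t=6 with g = 0.027; discount at r = 0.129.
D_1 = 4.7003
D_2 = 5.6215
D_3 = 5.9251
D_4 = 6.2451
D_5 = 6.5823
D_6 = 6.9377
TV_6 = 7.1250/(0.129−0.027) = 69.8534
P₀ = Σ Dₜ/(1+r)ᵗ + TV_6/(1+r)^6 = 57.2037

$57.20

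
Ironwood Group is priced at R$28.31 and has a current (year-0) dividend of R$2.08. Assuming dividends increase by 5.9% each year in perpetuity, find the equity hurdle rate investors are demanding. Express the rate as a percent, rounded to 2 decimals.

13.68%

Rearranging the constant-growth DDM: r = D₁/P₀ + g.
D₁ = 2.08 × (1 + 0.059) = 2.2027.
r = 2.2027 / 28.31 + 0.059 = 0.07781 + 0.059 = 0.13681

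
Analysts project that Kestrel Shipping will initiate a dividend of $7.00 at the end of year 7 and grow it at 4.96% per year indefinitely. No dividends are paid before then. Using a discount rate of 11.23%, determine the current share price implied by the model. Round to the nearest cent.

Deferred-dividend DDM. At t=6 the remaining stream is a growing perpetuity with first payment D_7 = 7.00.
V_6 = D_7/(r−g) = 7.00/(0.1123−0.0496) = 111.6427
P₀ = V_6/(1+r)^6 = 111.6427/(1+0.1123)^6 = 58.9520

$58.95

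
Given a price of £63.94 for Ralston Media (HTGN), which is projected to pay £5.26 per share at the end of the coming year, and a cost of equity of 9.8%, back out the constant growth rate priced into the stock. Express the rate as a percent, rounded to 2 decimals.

1.57%

From P₀ = D₁/(r − g), the implied growth is g = r − D₁/P₀.
g = 0.098 − 5.26/63.94 = 0.098 − 0.08226 = 0.01574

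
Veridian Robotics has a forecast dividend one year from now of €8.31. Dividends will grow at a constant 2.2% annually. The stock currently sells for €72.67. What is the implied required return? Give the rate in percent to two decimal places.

Rearranging the constant-growth DDM: r = D₁/P₀ + g.
r = 8.3100 / 72.67 + 0.022 = 0.11435 + 0.022 = 0.13635

13.64%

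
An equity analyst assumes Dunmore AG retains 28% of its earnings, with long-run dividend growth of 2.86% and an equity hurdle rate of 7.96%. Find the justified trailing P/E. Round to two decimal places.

14.52

Payout ratio b = 1 − 0.28 = 0.72.
Justified trailing P/E = b(1+g)/(r−g) = 0.72×(1+0.0286)/(0.0796−0.0286) = 14.5214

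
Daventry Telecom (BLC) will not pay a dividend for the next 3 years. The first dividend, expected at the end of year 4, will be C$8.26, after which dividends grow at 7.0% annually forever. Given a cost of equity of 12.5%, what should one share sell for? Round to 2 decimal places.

Deferred-dividend DDM. At t=3 the remaining stream is a growing perpetuity with first payment D_4 = 8.26.
V_3 = D_4/(r−g) = 8.26/(0.125−0.07) = 150.1818
P₀ = V_3/(1+r)^3 = 150.1818/(1+0.125)^3 = 105.4775

C$105.48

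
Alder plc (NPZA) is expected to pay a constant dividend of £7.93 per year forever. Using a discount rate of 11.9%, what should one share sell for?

Zero-growth DDM (perpetuity): P₀ = D/r = 7.93 / 0.119 = 66.6387

£66.64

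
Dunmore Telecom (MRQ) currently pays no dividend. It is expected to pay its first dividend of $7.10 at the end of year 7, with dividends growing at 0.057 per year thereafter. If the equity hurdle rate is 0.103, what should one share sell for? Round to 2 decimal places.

$85.71

Deferred-dividend DDM. At t=6 the remaining stream is a growing perpetuity with first payment D_7 = 7.10.
V_6 = D_7/(r−g) = 7.10/(0.103−0.057) = 154.3478
P₀ = V_6/(1+r)^6 = 154.3478/(1+0.103)^6 = 85.7131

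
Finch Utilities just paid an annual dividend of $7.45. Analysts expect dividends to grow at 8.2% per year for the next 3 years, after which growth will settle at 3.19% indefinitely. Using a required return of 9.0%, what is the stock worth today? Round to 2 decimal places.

Two-stage DDM. Project D₁…D_3 at 0.082, terminal growth 0.0319, discount at r = 0.09.
D_1 = 8.0609
D_2 = 8.7219
D_3 = 9.4371
Terminal value at t=3: TV = D_4/(r−g) = 9.7381/(0.09−0.0319) = 167.6098
P₀ = 8.0609/(1+0.09)^1 + 8.7219/(1+0.09)^2 + 9.4371/(1+0.09)^3 + 167.6098/(1+0.09)^3 = 151.4491

$151.45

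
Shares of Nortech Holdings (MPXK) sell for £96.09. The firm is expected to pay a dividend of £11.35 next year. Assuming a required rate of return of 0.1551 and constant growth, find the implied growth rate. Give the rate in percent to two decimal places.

3.70%

From P₀ = D₁/(r − g), the implied growth is g = r − D₁/P₀.
g = 0.1551 − 11.35/96.09 = 0.1551 − 0.11812 = 0.03698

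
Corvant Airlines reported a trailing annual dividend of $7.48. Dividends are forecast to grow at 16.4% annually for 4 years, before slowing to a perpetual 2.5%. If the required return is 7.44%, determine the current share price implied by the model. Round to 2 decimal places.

$250.52

Two-stage DDM. Project D₁…D_4 at 0.164, terminal growth 0.025, discount at r = 0.0744.
D_1 = 8.7067
D_2 = 10.1346
D_3 = 11.7967
D_4 = 13.7314
Terminal value at t=4: TV = D_5/(r−g) = 14.0746/(0.0744−0.025) = 284.9118
P₀ = 8.7067/(1+0.0744)^1 + 10.1346/(1+0.0744)^2 + 11.7967/(1+0.0744)^3 + 13.7314/(1+0.0744)^4 + 284.9118/(1+0.0744)^4 = 250.5193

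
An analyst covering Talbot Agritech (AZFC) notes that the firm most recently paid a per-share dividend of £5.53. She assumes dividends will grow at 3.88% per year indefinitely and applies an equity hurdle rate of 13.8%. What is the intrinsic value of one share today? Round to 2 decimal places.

Gordon growth model: P₀ = D₁/(r − g). D₁ = 5.53 × (1 + 0.0388) = 5.7446.
P₀ = 5.7446 / (0.138 − 0.0388) = 5.7446 / 0.0992 = 57.9089

£57.91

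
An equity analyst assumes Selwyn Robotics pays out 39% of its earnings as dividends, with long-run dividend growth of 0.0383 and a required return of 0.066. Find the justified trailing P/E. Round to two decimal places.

Justified trailing P/E = b(1+g)/(r−g) = 0.39×(1+0.0383)/(0.066−0.0383) = 14.6187

14.62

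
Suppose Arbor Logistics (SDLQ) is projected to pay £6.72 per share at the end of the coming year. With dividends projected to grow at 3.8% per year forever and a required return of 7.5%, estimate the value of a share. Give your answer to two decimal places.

£181.62

Gordon growth model: P₀ = D₁/(r − g), with D₁ = 6.72 given directly.
P₀ = 6.7200 / (0.075 − 0.038) = 6.7200 / 0.037 = 181.6216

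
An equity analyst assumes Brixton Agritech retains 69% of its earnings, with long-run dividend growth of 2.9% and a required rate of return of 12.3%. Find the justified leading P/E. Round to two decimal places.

Payout ratio b = 1 − 0.69 = 0.31.
Justified leading P/E = b/(r−g) = 0.31/(0.123−0.029) = 3.2979

3.30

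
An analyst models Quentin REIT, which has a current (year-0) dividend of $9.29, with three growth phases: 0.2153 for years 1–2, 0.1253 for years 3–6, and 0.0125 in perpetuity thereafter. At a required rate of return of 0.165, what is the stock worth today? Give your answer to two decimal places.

Three-stage DDM. Project D₁…D_6; terminal Gordon value at t=6 with g = 0.0125; discount at r = 0.165.
D_1 = 11.2901
D_2 = 13.7209
D_3 = 15.4401
D_4 = 17.3748
D_5 = 19.5518
D_6 = 22.0017
TV_6 = 22.2767/(0.165−0.0125) = 146.0768
P₀ = Σ Dₜ/(1+r)ᵗ + TV_6/(1+r)^6 = 115.3377

$115.34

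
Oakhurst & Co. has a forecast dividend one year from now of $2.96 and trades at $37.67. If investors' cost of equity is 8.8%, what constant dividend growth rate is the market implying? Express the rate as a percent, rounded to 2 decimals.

From P₀ = D₁/(r − g), the implied growth is g = r − D₁/P₀.
g = 0.088 − 2.96/37.67 = 0.088 − 0.07858 = 0.00942

0.94%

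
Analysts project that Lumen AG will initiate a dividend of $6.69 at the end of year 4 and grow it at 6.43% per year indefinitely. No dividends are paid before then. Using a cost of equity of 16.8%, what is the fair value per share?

Deferred-dividend DDM. At t=3 the remaining stream is a growing perpetuity with first payment D_4 = 6.69.
V_3 = D_4/(r−g) = 6.69/(0.168−0.0643) = 64.5130
P₀ = V_3/(1+r)^3 = 64.5130/(1+0.168)^3 = 40.4873

$40.49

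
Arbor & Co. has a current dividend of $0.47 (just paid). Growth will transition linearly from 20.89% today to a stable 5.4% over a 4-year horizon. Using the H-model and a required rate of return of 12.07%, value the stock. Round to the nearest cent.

$9.61

H-model: P₀ = D₀[(1+g_L) + H(g_S−g_L)]/(r−g_L), with H = 4/2 = 2.
P₀ = 0.47 × [(1+0.054) + 2×(0.2089−0.054)] / (0.1207−0.054)
   = 0.47 × 1.3638 / 0.0667 = 9.6100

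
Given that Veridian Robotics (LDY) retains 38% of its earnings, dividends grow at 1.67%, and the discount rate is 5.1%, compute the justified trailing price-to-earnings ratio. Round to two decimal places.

Payout ratio b = 1 − 0.38 = 0.62.
Justified trailing P/E = b(1+g)/(r−g) = 0.62×(1+0.0167)/(0.051−0.0167) = 18.3777

18.38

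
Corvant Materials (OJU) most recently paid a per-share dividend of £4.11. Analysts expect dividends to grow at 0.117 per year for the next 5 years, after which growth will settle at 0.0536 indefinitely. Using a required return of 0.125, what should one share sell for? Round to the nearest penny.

£78.64

Two-stage DDM. Project D₁…D_5 at 0.117, terminal growth 0.0536, discount at r = 0.125.
D_1 = 4.5909
D_2 = 5.1280
D_3 = 5.7280
D_4 = 6.3982
D_5 = 7.1467
Terminal value at t=5: TV = D_6/(r−g) = 7.5298/(0.125−0.0536) = 105.4594
P₀ = 4.5909/(1+0.125)^1 + 5.1280/(1+0.125)^2 + 5.7280/(1+0.125)^3 + 6.3982/(1+0.125)^4 + 7.1467/(1+0.125)^5 + 105.4594/(1+0.125)^5 = 78.6382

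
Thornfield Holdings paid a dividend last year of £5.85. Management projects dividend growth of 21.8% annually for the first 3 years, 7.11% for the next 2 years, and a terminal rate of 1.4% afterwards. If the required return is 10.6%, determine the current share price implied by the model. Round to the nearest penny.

£117.01

Three-stage DDM. Project D₁…D_5; terminal Gordon value at t=5 with g = 0.014; discount at r = 0.106.
D_1 = 7.1253
D_2 = 8.6786
D_3 = 10.5706
D_4 = 11.3221
D_5 = 12.1271
TV_5 = 12.2969/(0.106−0.014) = 133.6620
P₀ = Σ Dₜ/(1+r)ᵗ + TV_5/(1+r)^5 = 117.0118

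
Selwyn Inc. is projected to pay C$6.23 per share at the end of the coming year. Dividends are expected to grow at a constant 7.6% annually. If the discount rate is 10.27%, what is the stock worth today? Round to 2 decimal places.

C$233.33

Gordon growth model: P₀ = D₁/(r − g), with D₁ = 6.23 given directly.
P₀ = 6.2300 / (0.1027 − 0.076) = 6.2300 / 0.0267 = 233.3333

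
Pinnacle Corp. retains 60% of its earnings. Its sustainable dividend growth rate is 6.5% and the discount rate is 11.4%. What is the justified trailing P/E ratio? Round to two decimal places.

8.69

Payout ratio b = 1 − 0.60 = 0.40.
Justified trailing P/E = b(1+g)/(r−g) = 0.40×(1+0.065)/(0.114−0.065) = 8.6939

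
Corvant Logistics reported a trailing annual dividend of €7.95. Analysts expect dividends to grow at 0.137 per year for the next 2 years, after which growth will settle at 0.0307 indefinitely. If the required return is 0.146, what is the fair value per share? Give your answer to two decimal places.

Two-stage DDM. Project D₁…D_2 at 0.137, terminal growth 0.0307, discount at r = 0.146.
D_1 = 9.0392
D_2 = 10.2775
Terminal value at t=2: TV = D_3/(r−g) = 10.5930/(0.146−0.0307) = 91.8737
P₀ = 9.0392/(1+0.146)^1 + 10.2775/(1+0.146)^2 + 91.8737/(1+0.146)^2 = 85.6687

€85.67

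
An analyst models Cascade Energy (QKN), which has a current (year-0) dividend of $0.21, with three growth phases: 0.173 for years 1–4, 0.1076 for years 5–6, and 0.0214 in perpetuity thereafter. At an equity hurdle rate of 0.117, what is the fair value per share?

$4.14

Three-stage DDM. Project D₁…D_6; terminal Gordon value at t=6 with g = 0.0214; discount at r = 0.117.
D_1 = 0.2463
D_2 = 0.2889
D_3 = 0.3389
D_4 = 0.3976
D_5 = 0.4403
D_6 = 0.4877
TV_6 = 0.4982/(0.117−0.0214) = 5.2109
P₀ = Σ Dₜ/(1+r)ᵗ + TV_6/(1+r)^6 = 4.1379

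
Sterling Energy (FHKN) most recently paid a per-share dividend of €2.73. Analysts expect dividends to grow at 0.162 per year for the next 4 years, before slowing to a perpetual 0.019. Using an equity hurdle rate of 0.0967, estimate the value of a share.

Two-stage DDM. Project D₁…D_4 at 0.162, terminal growth 0.019, discount at r = 0.0967.
D_1 = 3.1723
D_2 = 3.6862
D_3 = 4.2833
D_4 = 4.9772
Terminal value at t=4: TV = D_5/(r−g) = 5.0718/(0.0967−0.019) = 65.2740
P₀ = 3.1723/(1+0.0967)^1 + 3.6862/(1+0.0967)^2 + 4.2833/(1+0.0967)^3 + 4.9772/(1+0.0967)^4 + 65.2740/(1+0.0967)^4 = 57.7673

€57.77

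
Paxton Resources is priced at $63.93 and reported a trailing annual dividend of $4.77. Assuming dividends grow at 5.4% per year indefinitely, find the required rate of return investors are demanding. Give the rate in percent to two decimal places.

Rearranging the constant-growth DDM: r = D₁/P₀ + g.
D₁ = 4.77 × (1 + 0.054) = 5.0276.
r = 5.0276 / 63.93 + 0.054 = 0.07864 + 0.054 = 0.13264

13.26%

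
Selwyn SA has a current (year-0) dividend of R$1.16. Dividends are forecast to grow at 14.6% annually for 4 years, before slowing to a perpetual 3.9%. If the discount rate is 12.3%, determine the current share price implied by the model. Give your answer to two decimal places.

Two-stage DDM. Project D₁…D_4 at 0.146, terminal growth 0.039, discount at r = 0.123.
D_1 = 1.3294
D_2 = 1.5234
D_3 = 1.7459
D_4 = 2.0008
Terminal value at t=4: TV = D_5/(r−g) = 2.0788/(0.123−0.039) = 24.7476
P₀ = 1.3294/(1+0.123)^1 + 1.5234/(1+0.123)^2 + 1.7459/(1+0.123)^3 + 2.0008/(1+0.123)^4 + 24.7476/(1+0.123)^4 = 20.4426

R$20.44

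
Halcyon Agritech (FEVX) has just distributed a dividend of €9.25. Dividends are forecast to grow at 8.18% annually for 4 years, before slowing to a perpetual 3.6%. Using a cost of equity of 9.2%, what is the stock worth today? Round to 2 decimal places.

Two-stage DDM. Project D₁…D_4 at 0.0818, terminal growth 0.036, discount at r = 0.092.
D_1 = 10.0067
D_2 = 10.8252
D_3 = 11.7107
D_4 = 12.6686
Terminal value at t=4: TV = D_5/(r−g) = 13.1247/(0.092−0.036) = 234.3696
P₀ = 10.0067/(1+0.092)^1 + 10.8252/(1+0.092)^2 + 11.7107/(1+0.092)^3 + 12.6686/(1+0.092)^4 + 234.3696/(1+0.092)^4 = 200.9644

€200.96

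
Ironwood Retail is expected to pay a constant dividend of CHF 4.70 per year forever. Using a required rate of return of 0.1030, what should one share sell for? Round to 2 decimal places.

CHF 45.63

Zero-growth DDM (perpetuity): P₀ = D/r = 4.70 / 0.103 = 45.6311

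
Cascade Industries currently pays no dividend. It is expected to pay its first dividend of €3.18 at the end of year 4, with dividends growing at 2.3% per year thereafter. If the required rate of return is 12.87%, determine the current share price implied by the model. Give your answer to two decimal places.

€20.92

Deferred-dividend DDM. At t=3 the remaining stream is a growing perpetuity with first payment D_4 = 3.18.
V_3 = D_4/(r−g) = 3.18/(0.1287−0.023) = 30.0851
P₀ = V_3/(1+r)^3 = 30.0851/(1+0.1287)^3 = 20.9226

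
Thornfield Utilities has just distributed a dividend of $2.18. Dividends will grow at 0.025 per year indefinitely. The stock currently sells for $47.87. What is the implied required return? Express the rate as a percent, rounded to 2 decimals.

Rearranging the constant-growth DDM: r = D₁/P₀ + g.
D₁ = 2.18 × (1 + 0.025) = 2.2345.
r = 2.2345 / 47.87 + 0.025 = 0.04668 + 0.025 = 0.07168

7.17%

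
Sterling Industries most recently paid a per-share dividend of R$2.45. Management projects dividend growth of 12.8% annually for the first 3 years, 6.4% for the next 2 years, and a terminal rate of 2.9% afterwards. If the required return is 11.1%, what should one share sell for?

R$41.90

Three-stage DDM. Project D₁…D_5; terminal Gordon value at t=5 with g = 0.029; discount at r = 0.111.
D_1 = 2.7636
D_2 = 3.1173
D_3 = 3.5164
D_4 = 3.7414
D_5 = 3.9809
TV_5 = 4.0963/(0.111−0.029) = 49.9549
P₀ = Σ Dₜ/(1+r)ᵗ + TV_5/(1+r)^5 = 41.8974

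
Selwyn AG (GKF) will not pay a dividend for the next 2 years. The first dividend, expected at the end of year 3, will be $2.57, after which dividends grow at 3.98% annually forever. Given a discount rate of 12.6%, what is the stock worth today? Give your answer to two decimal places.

Deferred-dividend DDM. At t=2 the remaining stream is a growing perpetuity with first payment D_3 = 2.57.
V_2 = D_3/(r−g) = 2.57/(0.126−0.0398) = 29.8144
P₀ = V_2/(1+r)^2 = 29.8144/(1+0.126)^2 = 23.5152

$23.52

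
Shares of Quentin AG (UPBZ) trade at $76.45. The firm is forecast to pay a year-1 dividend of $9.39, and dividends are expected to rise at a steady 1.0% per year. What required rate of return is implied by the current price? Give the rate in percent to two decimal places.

Rearranging the constant-growth DDM: r = D₁/P₀ + g.
r = 9.3900 / 76.45 + 0.01 = 0.12283 + 0.01 = 0.13283

13.28%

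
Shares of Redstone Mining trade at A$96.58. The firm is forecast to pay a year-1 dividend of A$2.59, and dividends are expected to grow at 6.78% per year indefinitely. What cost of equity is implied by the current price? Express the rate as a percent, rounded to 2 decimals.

9.46%

Rearranging the constant-growth DDM: r = D₁/P₀ + g.
r = 2.5900 / 96.58 + 0.0678 = 0.02682 + 0.0678 = 0.09462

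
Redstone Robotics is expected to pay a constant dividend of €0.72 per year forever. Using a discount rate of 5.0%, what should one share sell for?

Zero-growth DDM (perpetuity): P₀ = D/r = 0.72 / 0.05 = 14.4000

€14.40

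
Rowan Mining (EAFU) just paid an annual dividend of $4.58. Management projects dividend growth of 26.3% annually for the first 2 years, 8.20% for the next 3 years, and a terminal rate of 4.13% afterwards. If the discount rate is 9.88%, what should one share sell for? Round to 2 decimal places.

Three-stage DDM. Project D₁…D_5; terminal Gordon value at t=5 with g = 0.0413; discount at r = 0.0988.
D_1 = 5.7845
D_2 = 7.3059
D_3 = 7.9050
D_4 = 8.5532
D_5 = 9.2545
TV_5 = 9.6367/(0.0988−0.0413) = 167.5954
P₀ = Σ Dₜ/(1+r)ᵗ + TV_5/(1+r)^5 = 133.5524

$133.55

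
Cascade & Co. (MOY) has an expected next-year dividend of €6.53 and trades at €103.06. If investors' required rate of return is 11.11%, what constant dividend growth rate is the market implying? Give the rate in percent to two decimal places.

From P₀ = D₁/(r − g), the implied growth is g = r − D₁/P₀.
g = 0.1111 − 6.53/103.06 = 0.1111 − 0.06336 = 0.04774

4.77%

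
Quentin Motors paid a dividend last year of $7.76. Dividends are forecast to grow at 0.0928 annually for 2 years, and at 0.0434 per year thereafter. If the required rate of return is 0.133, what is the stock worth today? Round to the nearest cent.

$98.77

Two-stage DDM. Project D₁…D_2 at 0.0928, terminal growth 0.0434, discount at r = 0.133.
D_1 = 8.4801
D_2 = 9.2671
Terminal value at t=2: TV = D_3/(r−g) = 9.6693/(0.133−0.0434) = 107.9160
P₀ = 8.4801/(1+0.133)^1 + 9.2671/(1+0.133)^2 + 107.9160/(1+0.133)^2 = 98.7709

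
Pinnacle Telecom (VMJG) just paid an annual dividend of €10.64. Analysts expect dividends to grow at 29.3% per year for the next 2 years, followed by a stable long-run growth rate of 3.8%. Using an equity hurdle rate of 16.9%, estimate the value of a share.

Two-stage DDM. Project D₁…D_2 at 0.293, terminal growth 0.038, discount at r = 0.169.
D_1 = 13.7575
D_2 = 17.7885
Terminal value at t=2: TV = D_3/(r−g) = 18.4644/(0.169−0.038) = 140.9499
P₀ = 13.7575/(1+0.169)^1 + 17.7885/(1+0.169)^2 + 140.9499/(1+0.169)^2 = 127.9276

€127.93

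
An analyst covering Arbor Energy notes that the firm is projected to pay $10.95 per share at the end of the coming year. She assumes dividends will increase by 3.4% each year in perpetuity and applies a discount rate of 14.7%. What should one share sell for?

$96.90

Gordon growth model: P₀ = D₁/(r − g), with D₁ = 10.95 given directly.
P₀ = 10.9500 / (0.147 − 0.034) = 10.9500 / 0.113 = 96.9027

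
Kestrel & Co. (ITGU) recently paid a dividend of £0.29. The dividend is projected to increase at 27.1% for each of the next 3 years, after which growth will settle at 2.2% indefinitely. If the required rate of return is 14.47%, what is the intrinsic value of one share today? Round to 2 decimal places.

£4.38

Two-stage DDM. Project D₁…D_3 at 0.271, terminal growth 0.022, discount at r = 0.1447.
D_1 = 0.3686
D_2 = 0.4685
D_3 = 0.5954
Terminal value at t=3: TV = D_4/(r−g) = 0.6085/(0.1447−0.022) = 4.9595
P₀ = 0.3686/(1+0.1447)^1 + 0.4685/(1+0.1447)^2 + 0.5954/(1+0.1447)^3 + 4.9595/(1+0.1447)^3 = 4.3830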